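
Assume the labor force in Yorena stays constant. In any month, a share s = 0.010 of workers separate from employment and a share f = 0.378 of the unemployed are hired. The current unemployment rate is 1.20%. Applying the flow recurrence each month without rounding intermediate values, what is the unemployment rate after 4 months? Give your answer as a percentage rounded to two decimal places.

With a fixed labor force, u_{t+1} = u_t + s·(1−u_t) − f·u_t = u_t·(1−s−f) + s.
Here 1−s−f = 0.612 and s = 0.010.
u_1 = 0.012000 × 0.612 + 0.010 = 0.017344.
u_2 = 0.017344 × 0.612 + 0.010 = 0.020615.
u_3 = 0.020615 × 0.612 + 0.010 = 0.022616.
u_4 = 0.022616 × 0.612 + 0.010 = 0.023841.

Unemployment rate after four months ≈ 2.38%.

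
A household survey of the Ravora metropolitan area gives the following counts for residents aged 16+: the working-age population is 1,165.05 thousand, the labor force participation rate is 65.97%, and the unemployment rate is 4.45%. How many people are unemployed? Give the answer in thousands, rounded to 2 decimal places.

About 34.20 thousand are unemployed.

Labor force = 0.6597 × 1,165.05 = 768.58 thousand.
Unemployed = 0.0445 × 768.58 ≈ 34.20 thousand.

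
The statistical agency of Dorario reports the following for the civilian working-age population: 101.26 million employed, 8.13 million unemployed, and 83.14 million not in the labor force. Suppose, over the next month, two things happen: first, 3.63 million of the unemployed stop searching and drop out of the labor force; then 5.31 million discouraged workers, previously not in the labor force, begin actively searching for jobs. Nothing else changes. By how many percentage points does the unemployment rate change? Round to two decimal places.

Initially, labor force = 101.26 + 8.13 = 109.39 million, so u = 8.13/109.39 = 7.43%.
After the first change, unemployed and labor force both fall by 3.63 → E = 101.26, U = 4.50, labor force = 105.76 million.
After the second change, unemployed and labor force both rise by 5.31 → E = 101.26, U = 9.81, labor force = 111.07 million.
New unemployment rate = 9.81 / 111.07 = 8.83%.
Change = 8.83% − 7.43% = +1.40 percentage points.

The unemployment rate changes by +1.40 percentage points.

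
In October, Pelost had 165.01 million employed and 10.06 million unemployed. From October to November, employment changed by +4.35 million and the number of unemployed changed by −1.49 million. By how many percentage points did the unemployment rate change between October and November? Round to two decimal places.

The unemployment rate changed by −0.93 percentage points.

October: labor force = 165.01 + 10.06 = 175.07; u = 10.06/175.07 = 5.75%.
November: labor force = 169.36 + 8.57 = 177.93; u = 8.57/177.93 = 4.82%.
Change = 4.82% − 5.75% = −0.93 pp.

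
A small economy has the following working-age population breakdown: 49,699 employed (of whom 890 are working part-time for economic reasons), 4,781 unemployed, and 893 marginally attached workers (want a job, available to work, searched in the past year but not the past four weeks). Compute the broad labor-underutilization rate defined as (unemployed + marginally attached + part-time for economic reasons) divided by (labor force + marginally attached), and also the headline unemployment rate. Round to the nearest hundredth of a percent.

Labor force = 49,699 + 4,781 = 54,480.
Numerator = 4,781 + 893 + 890 = 6,564.
Denominator = 54,480 + 893 = 55,373.
Broad rate = 6,564 / 55,373 = 11.85%.
Headline unemployment rate = 4,781 / 54,480 = 8.78%.

Broad underutilization rate ≈ 11.85%; headline unemployment rate ≈ 8.78%.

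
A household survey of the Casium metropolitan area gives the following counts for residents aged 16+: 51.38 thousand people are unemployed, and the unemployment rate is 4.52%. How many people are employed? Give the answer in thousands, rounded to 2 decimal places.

About 1,085.35 thousand are employed.

Labor force = U / u = 51.38 / 0.0452 ≈ 1,136.73 thousand.
Employed = labor force − unemployed = 1,136.73 − 51.38 = 1,085.35 thousand.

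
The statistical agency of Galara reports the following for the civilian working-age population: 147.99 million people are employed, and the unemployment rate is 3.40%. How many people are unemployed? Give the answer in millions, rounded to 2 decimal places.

About 5.21 million are unemployed.

Let U be the number unemployed. The labor force is E + U, and U/(E+U) = 0.0340.
So U = 0.0340 × 147.99 / (1 − 0.0340) = 5.0317 / 0.9660 ≈ 5.21 million.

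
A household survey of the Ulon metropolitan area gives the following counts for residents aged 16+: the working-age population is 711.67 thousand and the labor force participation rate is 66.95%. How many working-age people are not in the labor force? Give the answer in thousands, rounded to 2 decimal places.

Share not in the labor force = 1 − 0.6695 = 0.3305.
Not in labor force = 0.3305 × 711.67 ≈ 235.21 thousand.

About 235.21 thousand are not in the labor force.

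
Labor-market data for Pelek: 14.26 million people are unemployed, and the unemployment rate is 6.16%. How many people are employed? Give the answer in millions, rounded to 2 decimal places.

Labor force = U / u = 14.26 / 0.0616 ≈ 231.49 million.
Employed = labor force − unemployed = 231.49 − 14.26 = 217.23 million.

About 217.23 million are employed.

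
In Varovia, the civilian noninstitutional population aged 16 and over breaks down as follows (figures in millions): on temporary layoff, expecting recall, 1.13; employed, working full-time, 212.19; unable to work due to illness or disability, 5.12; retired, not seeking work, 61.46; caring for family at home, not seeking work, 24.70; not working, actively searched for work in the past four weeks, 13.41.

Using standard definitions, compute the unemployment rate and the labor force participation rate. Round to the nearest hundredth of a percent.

Employed = 212.19 million.
Unemployed = 1.13 + 13.41 = 14.54 million (jobless and actively searching, or on temporary layoff).
Labor force = 212.19 + 14.54 = 226.73 million.
Not in labor force = 5.12 + 61.46 + 24.70 = 91.28 million (those not working and not actively searching are outside the labor force).
Civilian working-age population = 226.73 + 91.28 = 318.01 million.
Unemployment rate = 14.54 / 226.73 = 6.41%.
Labor force participation rate = 226.73 / 318.01 = 71.30%.

Unemployment rate ≈ 6.41%; labor force participation rate ≈ 71.30%.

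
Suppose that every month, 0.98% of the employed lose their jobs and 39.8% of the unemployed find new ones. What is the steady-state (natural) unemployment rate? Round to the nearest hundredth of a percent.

At steady state the flows balance: s·E = f·U, so U/(E+U) = s/(s+f).
u* = 0.98 / (0.98 + 39.8) = 0.98 / 40.78 = 2.40%.

Steady-state unemployment rate ≈ 2.40%.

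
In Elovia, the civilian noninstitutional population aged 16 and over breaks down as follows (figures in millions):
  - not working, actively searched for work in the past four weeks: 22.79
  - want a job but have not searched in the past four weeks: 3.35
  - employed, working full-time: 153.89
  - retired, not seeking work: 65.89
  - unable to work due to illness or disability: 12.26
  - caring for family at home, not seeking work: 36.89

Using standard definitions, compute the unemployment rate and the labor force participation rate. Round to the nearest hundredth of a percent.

Unemployment rate ≈ 12.90%; labor force participation rate ≈ 59.88%.

Employed = 153.89 million.
Unemployed = 22.79 million.
Labor force = 153.89 + 22.79 = 176.68 million.
Not in labor force = 3.35 + 65.89 + 12.26 + 36.89 = 118.39 million (those not working and not actively searching are outside the labor force — including those who want a job but have given up searching).
Civilian working-age population = 176.68 + 118.39 = 295.07 million.
Unemployment rate = 22.79 / 176.68 = 12.90%.
Labor force participation rate = 176.68 / 295.07 = 59.88%.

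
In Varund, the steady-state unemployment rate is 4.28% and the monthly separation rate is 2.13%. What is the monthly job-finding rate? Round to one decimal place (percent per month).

From u* = s/(s+f): f = s·(1−u)/u.
f = 2.13 × (1 − 0.0428) / 0.0428 = 2.0388 / 0.0428 ≈ 47.6% per month.

Job-finding rate ≈ 47.6% per month.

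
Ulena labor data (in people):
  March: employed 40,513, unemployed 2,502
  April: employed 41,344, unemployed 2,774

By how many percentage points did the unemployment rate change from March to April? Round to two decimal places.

March: labor force = 40,513 + 2,502 = 43,015; u = 2,502/43,015 = 5.82%.
April: labor force = 41,344 + 2,774 = 44,118; u = 2,774/44,118 = 6.29%.
Change = 6.29% − 5.82% = +0.47 pp.

The unemployment rate changed by +0.47 percentage points.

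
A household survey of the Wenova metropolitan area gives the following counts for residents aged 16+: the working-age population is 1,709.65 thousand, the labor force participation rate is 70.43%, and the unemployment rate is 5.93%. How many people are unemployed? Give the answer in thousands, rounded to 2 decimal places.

Labor force = 0.7043 × 1,709.65 = 1,204.11 thousand.
Unemployed = 0.0593 × 1,204.11 ≈ 71.40 thousand.

About 71.40 thousand are unemployed.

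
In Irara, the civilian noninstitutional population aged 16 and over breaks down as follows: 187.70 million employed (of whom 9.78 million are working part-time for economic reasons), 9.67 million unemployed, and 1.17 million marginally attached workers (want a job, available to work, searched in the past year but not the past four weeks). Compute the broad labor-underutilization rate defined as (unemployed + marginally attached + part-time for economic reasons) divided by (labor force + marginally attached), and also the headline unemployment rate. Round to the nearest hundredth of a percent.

Labor force = 187.70 + 9.67 = 197.37 million.
Numerator = 9.67 + 1.17 + 9.78 = 20.62 million.
Denominator = 197.37 + 1.17 = 198.54 million.
Broad rate = 20.62 / 198.54 = 10.39%.
Headline unemployment rate = 9.67 / 197.37 = 4.90%.

Broad underutilization rate ≈ 10.39%; headline unemployment rate ≈ 4.90%.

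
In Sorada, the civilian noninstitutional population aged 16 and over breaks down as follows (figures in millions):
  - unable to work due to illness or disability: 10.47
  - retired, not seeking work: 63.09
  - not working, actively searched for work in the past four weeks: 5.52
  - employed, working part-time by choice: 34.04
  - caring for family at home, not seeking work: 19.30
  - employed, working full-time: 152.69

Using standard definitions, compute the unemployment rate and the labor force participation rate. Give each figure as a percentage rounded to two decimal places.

Employed = 34.04 + 152.69 = 186.73 million.
Unemployed = 5.52 million.
Labor force = 186.73 + 5.52 = 192.25 million.
Not in labor force = 10.47 + 63.09 + 19.30 = 92.86 million (those not working and not actively searching are outside the labor force).
Civilian working-age population = 192.25 + 92.86 = 285.11 million.
Unemployment rate = 5.52 / 192.25 = 2.87%.
Labor force participation rate = 192.25 / 285.11 = 67.43%.

Unemployment rate ≈ 2.87%; labor force participation rate ≈ 67.43%.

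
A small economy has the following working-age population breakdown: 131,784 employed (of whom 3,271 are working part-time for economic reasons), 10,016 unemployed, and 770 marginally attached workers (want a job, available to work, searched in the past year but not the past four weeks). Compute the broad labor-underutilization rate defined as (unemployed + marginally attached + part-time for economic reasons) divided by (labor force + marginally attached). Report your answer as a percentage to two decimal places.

Labor force = 131,784 + 10,016 = 141,800.
Numerator = 10,016 + 770 + 3,271 = 14,057.
Denominator = 141,800 + 770 = 142,570.
Broad rate = 14,057 / 142,570 = 9.86%.

Broad underutilization rate ≈ 9.86%.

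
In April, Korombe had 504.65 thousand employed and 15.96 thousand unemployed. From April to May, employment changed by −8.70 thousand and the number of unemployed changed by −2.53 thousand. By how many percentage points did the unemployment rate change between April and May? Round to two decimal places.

April: labor force = 504.65 + 15.96 = 520.61; u = 15.96/520.61 = 3.07%.
May: labor force = 495.95 + 13.43 = 509.38; u = 13.43/509.38 = 2.64%.
Change = 2.64% − 3.07% = −0.43 pp.

The unemployment rate changed by −0.43 percentage points.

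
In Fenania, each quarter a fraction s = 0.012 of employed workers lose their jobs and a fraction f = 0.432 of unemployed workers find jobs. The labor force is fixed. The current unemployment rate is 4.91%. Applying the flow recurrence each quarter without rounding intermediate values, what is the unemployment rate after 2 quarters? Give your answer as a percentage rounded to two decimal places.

With a fixed labor force, u_{t+1} = u_t + s·(1−u_t) − f·u_t = u_t·(1−s−f) + s.
Here 1−s−f = 0.556 and s = 0.012.
u_1 = 0.049100 × 0.556 + 0.012 = 0.039300.
u_2 = 0.039300 × 0.556 + 0.012 = 0.033851.

Unemployment rate after two quarters ≈ 3.39%.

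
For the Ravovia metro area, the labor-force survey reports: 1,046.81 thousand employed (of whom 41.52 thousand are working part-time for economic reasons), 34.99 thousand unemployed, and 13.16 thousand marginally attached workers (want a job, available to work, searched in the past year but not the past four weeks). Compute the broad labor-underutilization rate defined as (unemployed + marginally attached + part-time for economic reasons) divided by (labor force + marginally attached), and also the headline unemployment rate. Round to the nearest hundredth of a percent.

Broad underutilization rate ≈ 8.19%; headline unemployment rate ≈ 3.23%.

Labor force = 1,046.81 + 34.99 = 1,081.80 thousand.
Numerator = 34.99 + 13.16 + 41.52 = 89.67 thousand.
Denominator = 1,081.80 + 13.16 = 1,094.96 thousand.
Broad rate = 89.67 / 1,094.96 = 8.19%.
Headline unemployment rate = 34.99 / 1,081.80 = 3.23%.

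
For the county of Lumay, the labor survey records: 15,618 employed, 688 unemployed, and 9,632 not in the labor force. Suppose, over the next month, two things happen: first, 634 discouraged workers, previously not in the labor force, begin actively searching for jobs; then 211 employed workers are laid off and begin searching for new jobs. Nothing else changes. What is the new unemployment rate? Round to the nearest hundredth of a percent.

New unemployment rate ≈ 9.05%.

Initially, labor force = 15,618 + 688 = 16,306, so u = 688/16,306 = 4.22%.
After the first change, unemployed and labor force both rise by 634 → E = 15,618, U = 1,322, labor force = 16,940.
After the second change, employed falls and unemployed rises by 211; labor force unchanged → E = 15,407, U = 1,533, labor force = 16,940.
New unemployment rate = 1,533 / 16,940 = 9.05%.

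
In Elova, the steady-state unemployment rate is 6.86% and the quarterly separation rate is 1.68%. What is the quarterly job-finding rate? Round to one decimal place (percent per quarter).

From u* = s/(s+f): f = s·(1−u)/u.
f = 1.68 × (1 − 0.0686) / 0.0686 = 1.5648 / 0.0686 ≈ 22.8% per quarter.

Job-finding rate ≈ 22.8% per quarter.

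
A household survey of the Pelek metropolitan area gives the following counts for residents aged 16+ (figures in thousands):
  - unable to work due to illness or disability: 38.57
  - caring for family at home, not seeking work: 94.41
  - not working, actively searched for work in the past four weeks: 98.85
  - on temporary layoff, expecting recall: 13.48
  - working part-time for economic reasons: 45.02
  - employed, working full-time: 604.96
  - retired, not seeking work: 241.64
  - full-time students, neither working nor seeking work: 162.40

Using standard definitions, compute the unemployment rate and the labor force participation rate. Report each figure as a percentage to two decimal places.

Unemployment rate ≈ 14.74%; labor force participation rate ≈ 58.67%.

Employed = 45.02 + 604.96 = 649.98 thousand (anyone who worked, including part-time for economic reasons, counts as employed).
Unemployed = 98.85 + 13.48 = 112.33 thousand (jobless and actively searching, or on temporary layoff).
Labor force = 649.98 + 112.33 = 762.31 thousand.
Not in labor force = 38.57 + 94.41 + 241.64 + 162.40 = 537.02 thousand (those not working and not actively searching are outside the labor force).
Civilian working-age population = 762.31 + 537.02 = 1,299.33 thousand.
Unemployment rate = 112.33 / 762.31 = 14.74%.
Labor force participation rate = 762.31 / 1,299.33 = 58.67%.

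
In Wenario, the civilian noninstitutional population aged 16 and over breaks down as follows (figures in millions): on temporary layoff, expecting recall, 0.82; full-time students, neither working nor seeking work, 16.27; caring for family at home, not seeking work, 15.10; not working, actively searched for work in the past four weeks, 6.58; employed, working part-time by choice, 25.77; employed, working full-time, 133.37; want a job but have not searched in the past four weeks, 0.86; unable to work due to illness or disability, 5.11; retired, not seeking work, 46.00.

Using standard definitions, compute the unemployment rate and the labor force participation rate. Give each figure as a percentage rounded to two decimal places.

Unemployment rate ≈ 4.44%; labor force participation rate ≈ 66.65%.

Employed = 25.77 + 133.37 = 159.14 million.
Unemployed = 0.82 + 6.58 = 7.40 million (jobless and actively searching, or on temporary layoff).
Labor force = 159.14 + 7.40 = 166.54 million.
Not in labor force = 16.27 + 15.10 + 0.86 + 5.11 + 46.00 = 83.34 million (those not working and not actively searching are outside the labor force — including those who want a job but have given up searching).
Civilian working-age population = 166.54 + 83.34 = 249.88 million.
Unemployment rate = 7.40 / 166.54 = 4.44%.
Labor force participation rate = 166.54 / 249.88 = 66.65%.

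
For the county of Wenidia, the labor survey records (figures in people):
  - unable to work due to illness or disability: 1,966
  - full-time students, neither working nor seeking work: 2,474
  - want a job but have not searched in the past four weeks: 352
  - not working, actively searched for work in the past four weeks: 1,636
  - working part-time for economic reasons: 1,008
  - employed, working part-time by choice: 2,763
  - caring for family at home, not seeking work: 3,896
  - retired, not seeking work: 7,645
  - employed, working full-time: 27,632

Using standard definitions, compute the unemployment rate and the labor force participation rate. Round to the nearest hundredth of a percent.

Unemployment rate ≈ 4.95%; labor force participation rate ≈ 66.92%.

Employed = 1,008 + 2,763 + 27,632 = 31,403 (anyone who worked, including part-time for economic reasons, counts as employed).
Unemployed = 1,636.
Labor force = 31,403 + 1,636 = 33,039.
Not in labor force = 1,966 + 2,474 + 352 + 3,896 + 7,645 = 16,333 (those not working and not actively searching are outside the labor force — including those who want a job but have given up searching).
Civilian working-age population = 33,039 + 16,333 = 49,372.
Unemployment rate = 1,636 / 33,039 = 4.95%.
Labor force participation rate = 33,039 / 49,372 = 66.92%.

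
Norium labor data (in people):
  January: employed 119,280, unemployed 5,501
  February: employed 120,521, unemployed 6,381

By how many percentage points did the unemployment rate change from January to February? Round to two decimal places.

January: labor force = 119,280 + 5,501 = 124,781; u = 5,501/124,781 = 4.41%.
February: labor force = 120,521 + 6,381 = 126,902; u = 6,381/126,902 = 5.03%.
Change = 5.03% − 4.41% = +0.62 pp.

The unemployment rate changed by +0.62 percentage points.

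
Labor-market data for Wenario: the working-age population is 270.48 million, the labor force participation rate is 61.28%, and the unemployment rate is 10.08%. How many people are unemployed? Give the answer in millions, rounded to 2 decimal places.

Labor force = 0.6128 × 270.48 = 165.75 million.
Unemployed = 0.1008 × 165.75 ≈ 16.71 million.

About 16.71 million are unemployed.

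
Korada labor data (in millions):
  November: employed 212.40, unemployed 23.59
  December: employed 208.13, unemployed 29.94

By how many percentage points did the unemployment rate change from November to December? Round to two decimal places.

The unemployment rate changed by +2.58 percentage points.

November: labor force = 212.40 + 23.59 = 235.99; u = 23.59/235.99 = 10.00%.
December: labor force = 208.13 + 29.94 = 238.07; u = 29.94/238.07 = 12.58%.
Change = 12.58% − 10.00% = +2.58 pp.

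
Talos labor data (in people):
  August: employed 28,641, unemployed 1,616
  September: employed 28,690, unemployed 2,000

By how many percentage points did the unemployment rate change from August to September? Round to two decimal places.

August: labor force = 28,641 + 1,616 = 30,257; u = 1,616/30,257 = 5.34%.
September: labor force = 28,690 + 2,000 = 30,690; u = 2,000/30,690 = 6.52%.
Change = 6.52% − 5.34% = +1.18 pp.

The unemployment rate changed by +1.18 percentage points.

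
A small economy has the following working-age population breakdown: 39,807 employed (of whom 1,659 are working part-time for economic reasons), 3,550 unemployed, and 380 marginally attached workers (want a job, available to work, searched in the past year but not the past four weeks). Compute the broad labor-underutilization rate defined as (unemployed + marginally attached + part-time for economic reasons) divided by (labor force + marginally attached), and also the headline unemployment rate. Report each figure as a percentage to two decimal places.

Labor force = 39,807 + 3,550 = 43,357.
Numerator = 3,550 + 380 + 1,659 = 5,589.
Denominator = 43,357 + 380 = 43,737.
Broad rate = 5,589 / 43,737 = 12.78%.
Headline unemployment rate = 3,550 / 43,357 = 8.19%.

Broad underutilization rate ≈ 12.78%; headline unemployment rate ≈ 8.19%.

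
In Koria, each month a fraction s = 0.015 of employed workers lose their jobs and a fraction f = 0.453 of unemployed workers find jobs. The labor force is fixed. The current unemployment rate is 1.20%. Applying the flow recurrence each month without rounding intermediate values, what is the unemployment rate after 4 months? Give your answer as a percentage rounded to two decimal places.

Unemployment rate after four months ≈ 3.04%.

With a fixed labor force, u_{t+1} = u_t + s·(1−u_t) − f·u_t = u_t·(1−s−f) + s.
Here 1−s−f = 0.532 and s = 0.015.
u_1 = 0.012000 × 0.532 + 0.015 = 0.021384.
u_2 = 0.021384 × 0.532 + 0.015 = 0.026376.
u_3 = 0.026376 × 0.532 + 0.015 = 0.029032.
u_4 = 0.029032 × 0.532 + 0.015 = 0.030445.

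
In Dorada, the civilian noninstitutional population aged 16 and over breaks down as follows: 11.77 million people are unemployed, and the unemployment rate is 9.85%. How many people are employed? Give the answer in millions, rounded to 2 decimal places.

Labor force = U / u = 11.77 / 0.0985 ≈ 119.49 million.
Employed = labor force − unemployed = 119.49 − 11.77 = 107.72 million.

About 107.72 million are employed.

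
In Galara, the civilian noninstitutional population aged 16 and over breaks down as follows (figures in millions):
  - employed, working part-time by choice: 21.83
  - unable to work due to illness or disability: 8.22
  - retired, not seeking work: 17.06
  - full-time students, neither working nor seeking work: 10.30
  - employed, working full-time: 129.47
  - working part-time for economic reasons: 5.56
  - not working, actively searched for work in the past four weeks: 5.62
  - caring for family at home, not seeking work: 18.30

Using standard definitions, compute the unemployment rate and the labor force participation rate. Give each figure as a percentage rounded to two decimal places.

Employed = 21.83 + 129.47 + 5.56 = 156.86 million (anyone who worked, including part-time for economic reasons, counts as employed).
Unemployed = 5.62 million.
Labor force = 156.86 + 5.62 = 162.48 million.
Not in labor force = 8.22 + 17.06 + 10.30 + 18.30 = 53.88 million (those not working and not actively searching are outside the labor force).
Civilian working-age population = 162.48 + 53.88 = 216.36 million.
Unemployment rate = 5.62 / 162.48 = 3.46%.
Labor force participation rate = 162.48 / 216.36 = 75.10%.

Unemployment rate ≈ 3.46%; labor force participation rate ≈ 75.10%.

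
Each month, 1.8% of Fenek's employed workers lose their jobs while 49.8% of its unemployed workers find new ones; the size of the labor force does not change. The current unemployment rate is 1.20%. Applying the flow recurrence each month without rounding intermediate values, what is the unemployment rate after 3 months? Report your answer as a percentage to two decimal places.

Unemployment rate after three months ≈ 3.23%.

With a fixed labor force, u_{t+1} = u_t + s·(1−u_t) − f·u_t = u_t·(1−s−f) + s.
Here 1−s−f = 0.484 and s = 0.018.
u_1 = 0.012000 × 0.484 + 0.018 = 0.023808.
u_2 = 0.023808 × 0.484 + 0.018 = 0.029523.
u_3 = 0.029523 × 0.484 + 0.018 = 0.032289.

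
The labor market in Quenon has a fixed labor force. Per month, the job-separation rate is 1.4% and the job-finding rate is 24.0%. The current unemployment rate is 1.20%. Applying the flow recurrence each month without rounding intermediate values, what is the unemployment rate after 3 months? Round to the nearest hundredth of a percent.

With a fixed labor force, u_{t+1} = u_t + s·(1−u_t) − f·u_t = u_t·(1−s−f) + s.
Here 1−s−f = 0.746 and s = 0.014.
u_1 = 0.012000 × 0.746 + 0.014 = 0.022952.
u_2 = 0.022952 × 0.746 + 0.014 = 0.031122.
u_3 = 0.031122 × 0.746 + 0.014 = 0.037217.

Unemployment rate after three months ≈ 3.72%.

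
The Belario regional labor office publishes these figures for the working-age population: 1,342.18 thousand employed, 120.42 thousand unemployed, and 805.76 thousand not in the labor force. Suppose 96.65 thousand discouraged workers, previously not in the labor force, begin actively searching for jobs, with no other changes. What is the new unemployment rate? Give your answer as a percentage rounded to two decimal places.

Initially, labor force = 1,342.18 + 120.42 = 1,462.60 thousand, so u = 120.42/1,462.60 = 8.23%.
After the change, unemployed and labor force both rise by 96.65 → E = 1,342.18, U = 217.07, labor force = 1,559.25 thousand.
New unemployment rate = 217.07 / 1,559.25 = 13.92%.

New unemployment rate ≈ 13.92%.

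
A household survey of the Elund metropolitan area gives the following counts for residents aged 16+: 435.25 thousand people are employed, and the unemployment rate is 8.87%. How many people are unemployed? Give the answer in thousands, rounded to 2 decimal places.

About 42.36 thousand are unemployed.

Let U be the number unemployed. The labor force is E + U, and U/(E+U) = 0.0887.
So U = 0.0887 × 435.25 / (1 − 0.0887) = 38.6067 / 0.9113 ≈ 42.36 thousand.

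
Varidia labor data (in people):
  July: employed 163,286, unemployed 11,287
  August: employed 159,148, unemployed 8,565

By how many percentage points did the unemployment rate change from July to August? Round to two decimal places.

July: labor force = 163,286 + 11,287 = 174,573; u = 11,287/174,573 = 6.47%.
August: labor force = 159,148 + 8,565 = 167,713; u = 8,565/167,713 = 5.11%.
Change = 5.11% − 6.47% = −1.36 pp.

The unemployment rate changed by −1.36 percentage points.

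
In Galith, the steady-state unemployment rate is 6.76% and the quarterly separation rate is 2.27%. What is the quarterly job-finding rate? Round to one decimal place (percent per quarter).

From u* = s/(s+f): f = s·(1−u)/u.
f = 2.27 × (1 − 0.0676) / 0.0676 = 2.1165 / 0.0676 ≈ 31.3% per quarter.

Job-finding rate ≈ 31.3% per quarter.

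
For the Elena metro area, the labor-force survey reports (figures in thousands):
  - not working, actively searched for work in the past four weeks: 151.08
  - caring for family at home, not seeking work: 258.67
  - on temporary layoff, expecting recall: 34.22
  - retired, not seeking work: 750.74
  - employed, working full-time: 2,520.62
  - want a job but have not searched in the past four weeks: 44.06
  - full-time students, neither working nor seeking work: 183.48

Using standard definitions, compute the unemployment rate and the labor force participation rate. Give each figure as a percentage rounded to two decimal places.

Unemployment rate ≈ 6.85%; labor force participation rate ≈ 68.63%.

Employed = 2,520.62 thousand.
Unemployed = 151.08 + 34.22 = 185.30 thousand (jobless and actively searching, or on temporary layoff).
Labor force = 2,520.62 + 185.30 = 2,705.92 thousand.
Not in labor force = 258.67 + 750.74 + 44.06 + 183.48 = 1,236.95 thousand (those not working and not actively searching are outside the labor force — including those who want a job but have given up searching).
Civilian working-age population = 2,705.92 + 1,236.95 = 3,942.87 thousand.
Unemployment rate = 185.30 / 2,705.92 = 6.85%.
Labor force participation rate = 2,705.92 / 3,942.87 = 68.63%.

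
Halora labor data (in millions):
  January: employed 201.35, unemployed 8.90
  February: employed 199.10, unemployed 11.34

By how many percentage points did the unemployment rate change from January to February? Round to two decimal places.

January: labor force = 201.35 + 8.90 = 210.25; u = 8.90/210.25 = 4.23%.
February: labor force = 199.10 + 11.34 = 210.44; u = 11.34/210.44 = 5.39%.
Change = 5.39% − 4.23% = +1.16 pp.

The unemployment rate changed by +1.16 percentage points.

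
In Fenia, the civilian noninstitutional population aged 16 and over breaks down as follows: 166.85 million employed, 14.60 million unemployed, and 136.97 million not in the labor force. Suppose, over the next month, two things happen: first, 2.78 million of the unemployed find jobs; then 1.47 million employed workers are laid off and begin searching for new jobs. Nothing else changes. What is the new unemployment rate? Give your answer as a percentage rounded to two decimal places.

Initially, labor force = 166.85 + 14.60 = 181.45 million, so u = 14.60/181.45 = 8.05%.
After the first change, unemployed falls and employed rises by 2.78; labor force unchanged → E = 169.63, U = 11.82, labor force = 181.45 million.
After the second change, employed falls and unemployed rises by 1.47; labor force unchanged → E = 168.16, U = 13.29, labor force = 181.45 million.
New unemployment rate = 13.29 / 181.45 = 7.32%.

New unemployment rate ≈ 7.32%.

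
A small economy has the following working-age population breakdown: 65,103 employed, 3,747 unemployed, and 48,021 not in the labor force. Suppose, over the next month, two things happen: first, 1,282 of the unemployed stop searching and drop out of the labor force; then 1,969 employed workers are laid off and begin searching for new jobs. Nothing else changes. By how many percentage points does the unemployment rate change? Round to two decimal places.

The unemployment rate changes by +1.12 percentage points.

Initially, labor force = 65,103 + 3,747 = 68,850, so u = 3,747/68,850 = 5.44%.
After the first change, unemployed and labor force both fall by 1,282 → E = 65,103, U = 2,465, labor force = 67,568.
After the second change, employed falls and unemployed rises by 1,969; labor force unchanged → E = 63,134, U = 4,434, labor force = 67,568.
New unemployment rate = 4,434 / 67,568 = 6.56%.
Change = 6.56% − 5.44% = +1.12 percentage points.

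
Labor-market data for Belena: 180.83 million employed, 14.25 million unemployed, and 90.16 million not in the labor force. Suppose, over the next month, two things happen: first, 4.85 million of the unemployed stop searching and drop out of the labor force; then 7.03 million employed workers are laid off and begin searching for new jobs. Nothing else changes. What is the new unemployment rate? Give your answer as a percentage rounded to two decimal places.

New unemployment rate ≈ 8.64%.

Initially, labor force = 180.83 + 14.25 = 195.08 million, so u = 14.25/195.08 = 7.30%.
After the first change, unemployed and labor force both fall by 4.85 → E = 180.83, U = 9.40, labor force = 190.23 million.
After the second change, employed falls and unemployed rises by 7.03; labor force unchanged → E = 173.80, U = 16.43, labor force = 190.23 million.
New unemployment rate = 16.43 / 190.23 = 8.64%.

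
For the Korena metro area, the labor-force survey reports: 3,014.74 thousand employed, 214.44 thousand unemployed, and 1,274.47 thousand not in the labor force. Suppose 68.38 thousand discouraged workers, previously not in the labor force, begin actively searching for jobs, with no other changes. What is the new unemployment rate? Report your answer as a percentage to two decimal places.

Initially, labor force = 3,014.74 + 214.44 = 3,229.18 thousand, so u = 214.44/3,229.18 = 6.64%.
After the change, unemployed and labor force both rise by 68.38 → E = 3,014.74, U = 282.82, labor force = 3,297.56 thousand.
New unemployment rate = 282.82 / 3,297.56 = 8.58%.

New unemployment rate ≈ 8.58%.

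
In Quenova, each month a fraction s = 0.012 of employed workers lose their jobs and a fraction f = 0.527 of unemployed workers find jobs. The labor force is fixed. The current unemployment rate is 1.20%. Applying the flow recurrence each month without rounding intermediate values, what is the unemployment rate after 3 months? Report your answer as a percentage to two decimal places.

With a fixed labor force, u_{t+1} = u_t + s·(1−u_t) − f·u_t = u_t·(1−s−f) + s.
Here 1−s−f = 0.461 and s = 0.012.
u_1 = 0.012000 × 0.461 + 0.012 = 0.017532.
u_2 = 0.017532 × 0.461 + 0.012 = 0.020082.
u_3 = 0.020082 × 0.461 + 0.012 = 0.021258.

Unemployment rate after three months ≈ 2.13%.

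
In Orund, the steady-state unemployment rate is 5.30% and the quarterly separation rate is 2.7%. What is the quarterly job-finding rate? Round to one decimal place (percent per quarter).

Job-finding rate ≈ 48.2% per quarter.

From u* = s/(s+f): f = s·(1−u)/u.
f = 2.7 × (1 − 0.0530) / 0.0530 = 2.5569 / 0.0530 ≈ 48.2% per quarter.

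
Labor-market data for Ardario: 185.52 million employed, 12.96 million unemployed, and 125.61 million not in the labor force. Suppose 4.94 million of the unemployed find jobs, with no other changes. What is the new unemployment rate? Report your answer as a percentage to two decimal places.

New unemployment rate ≈ 4.04%.

Initially, labor force = 185.52 + 12.96 = 198.48 million, so u = 12.96/198.48 = 6.53%.
After the change, unemployed falls and employed rises by 4.94; labor force unchanged → E = 190.46, U = 8.02, labor force = 198.48 million.
New unemployment rate = 8.02 / 198.48 = 4.04%.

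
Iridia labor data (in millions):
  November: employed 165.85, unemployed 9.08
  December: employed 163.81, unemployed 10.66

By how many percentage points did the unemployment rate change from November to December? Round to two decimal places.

November: labor force = 165.85 + 9.08 = 174.93; u = 9.08/174.93 = 5.19%.
December: labor force = 163.81 + 10.66 = 174.47; u = 10.66/174.47 = 6.11%.
Change = 6.11% − 5.19% = +0.92 pp.

The unemployment rate changed by +0.92 percentage points.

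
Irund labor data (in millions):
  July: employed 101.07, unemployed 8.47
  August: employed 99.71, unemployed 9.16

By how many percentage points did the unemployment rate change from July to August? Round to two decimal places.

July: labor force = 101.07 + 8.47 = 109.54; u = 8.47/109.54 = 7.73%.
August: labor force = 99.71 + 9.16 = 108.87; u = 9.16/108.87 = 8.41%.
Change = 8.41% − 7.73% = +0.68 pp.

The unemployment rate changed by +0.68 percentage points.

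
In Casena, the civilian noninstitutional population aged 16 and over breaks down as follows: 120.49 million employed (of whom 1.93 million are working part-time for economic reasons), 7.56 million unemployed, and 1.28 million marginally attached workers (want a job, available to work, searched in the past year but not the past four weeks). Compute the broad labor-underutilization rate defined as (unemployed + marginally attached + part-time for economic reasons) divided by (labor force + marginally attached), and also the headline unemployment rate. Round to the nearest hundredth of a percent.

Broad underutilization rate ≈ 8.33%; headline unemployment rate ≈ 5.90%.

Labor force = 120.49 + 7.56 = 128.05 million.
Numerator = 7.56 + 1.28 + 1.93 = 10.77 million.
Denominator = 128.05 + 1.28 = 129.33 million.
Broad rate = 10.77 / 129.33 = 8.33%.
Headline unemployment rate = 7.56 / 128.05 = 5.90%.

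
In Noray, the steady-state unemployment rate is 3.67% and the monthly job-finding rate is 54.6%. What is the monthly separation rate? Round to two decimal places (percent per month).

From u* = s/(s+f): s = u·f/(1−u).
s = 0.0367 × 54.6 / (1 − 0.0367) = 2.0038 / 0.9633 ≈ 2.08% per month.

Separation rate ≈ 2.08% per month.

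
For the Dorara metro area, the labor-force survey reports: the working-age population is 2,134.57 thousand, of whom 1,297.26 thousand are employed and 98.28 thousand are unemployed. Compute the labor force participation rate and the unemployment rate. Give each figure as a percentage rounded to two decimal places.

Labor force participation rate ≈ 65.38%; unemployment rate ≈ 7.04%.

Labor force = employed + unemployed = 1,297.26 + 98.28 = 1,395.54 thousand.
Unemployment rate = 98.28 / 1,395.54 = 7.04%.
Labor force participation rate = 1,395.54 / 2,134.57 = 65.38%.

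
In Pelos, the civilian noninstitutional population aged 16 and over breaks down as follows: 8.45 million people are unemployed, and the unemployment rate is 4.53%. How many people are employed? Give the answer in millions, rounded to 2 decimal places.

Labor force = U / u = 8.45 / 0.0453 ≈ 186.53 million.
Employed = labor force − unemployed = 186.53 − 8.45 = 178.08 million.

About 178.08 million are employed.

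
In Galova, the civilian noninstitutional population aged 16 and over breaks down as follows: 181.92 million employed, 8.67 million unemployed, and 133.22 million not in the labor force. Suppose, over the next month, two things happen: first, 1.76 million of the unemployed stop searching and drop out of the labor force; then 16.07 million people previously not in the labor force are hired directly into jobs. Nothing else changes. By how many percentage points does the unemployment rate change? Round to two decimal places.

The unemployment rate changes by −1.18 percentage points.

Initially, labor force = 181.92 + 8.67 = 190.59 million, so u = 8.67/190.59 = 4.55%.
After the first change, unemployed and labor force both fall by 1.76 → E = 181.92, U = 6.91, labor force = 188.83 million.
After the second change, employed and labor force both rise by 16.07; unemployed unchanged → E = 197.99, U = 6.91, labor force = 204.90 million.
New unemployment rate = 6.91 / 204.90 = 3.37%.
Change = 3.37% − 4.55% = −1.18 percentage points.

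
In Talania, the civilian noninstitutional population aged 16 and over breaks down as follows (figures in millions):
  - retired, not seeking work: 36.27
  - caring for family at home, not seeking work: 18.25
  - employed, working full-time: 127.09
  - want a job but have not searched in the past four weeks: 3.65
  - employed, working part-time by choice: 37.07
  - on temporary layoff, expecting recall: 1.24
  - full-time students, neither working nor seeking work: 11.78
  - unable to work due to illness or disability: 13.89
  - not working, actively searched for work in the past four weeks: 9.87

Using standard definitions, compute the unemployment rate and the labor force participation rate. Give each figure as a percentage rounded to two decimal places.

Employed = 127.09 + 37.07 = 164.16 million.
Unemployed = 1.24 + 9.87 = 11.11 million (jobless and actively searching, or on temporary layoff).
Labor force = 164.16 + 11.11 = 175.27 million.
Not in labor force = 36.27 + 18.25 + 3.65 + 11.78 + 13.89 = 83.84 million (those not working and not actively searching are outside the labor force — including those who want a job but have given up searching).
Civilian working-age population = 175.27 + 83.84 = 259.11 million.
Unemployment rate = 11.11 / 175.27 = 6.34%.
Labor force participation rate = 175.27 / 259.11 = 67.64%.

Unemployment rate ≈ 6.34%; labor force participation rate ≈ 67.64%.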